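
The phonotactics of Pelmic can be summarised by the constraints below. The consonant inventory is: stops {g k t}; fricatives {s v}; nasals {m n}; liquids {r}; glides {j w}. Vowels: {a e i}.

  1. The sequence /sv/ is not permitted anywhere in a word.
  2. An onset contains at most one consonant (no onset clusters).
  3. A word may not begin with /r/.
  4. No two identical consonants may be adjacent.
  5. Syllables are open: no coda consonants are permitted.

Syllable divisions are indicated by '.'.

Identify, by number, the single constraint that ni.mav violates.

5

ni.mav: syllable 2 coda /v/ has 1 consonant (> 0).
This is a violation of constraint 5: "Syllables are open: no coda consonants are permitted."
The remaining constraints (1, 2, 3, 4) are satisfied.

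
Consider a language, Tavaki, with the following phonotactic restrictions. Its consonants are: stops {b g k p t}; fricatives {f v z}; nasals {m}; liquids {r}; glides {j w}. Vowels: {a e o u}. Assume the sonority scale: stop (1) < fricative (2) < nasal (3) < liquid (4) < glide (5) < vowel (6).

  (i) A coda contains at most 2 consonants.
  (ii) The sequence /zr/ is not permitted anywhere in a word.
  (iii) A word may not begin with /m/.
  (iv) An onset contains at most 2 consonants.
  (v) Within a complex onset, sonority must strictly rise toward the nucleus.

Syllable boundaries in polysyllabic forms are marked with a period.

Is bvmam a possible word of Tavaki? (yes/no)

bvmam — violates constraint (iv): syllable 1 onset /bvm/ has 3 consonants (> 2) → phonotactically illegal

no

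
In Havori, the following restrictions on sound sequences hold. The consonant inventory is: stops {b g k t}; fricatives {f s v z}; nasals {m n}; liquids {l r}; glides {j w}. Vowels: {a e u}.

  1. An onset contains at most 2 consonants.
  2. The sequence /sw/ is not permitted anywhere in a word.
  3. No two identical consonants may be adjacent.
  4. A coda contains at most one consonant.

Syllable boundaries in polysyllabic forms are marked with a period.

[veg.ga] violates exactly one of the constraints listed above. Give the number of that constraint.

[veg.ga]: adjacent identical consonants /gg/.
This is a violation of constraint 3: "No two identical consonants may be adjacent."
The remaining constraints (1, 2, 4) are satisfied.

3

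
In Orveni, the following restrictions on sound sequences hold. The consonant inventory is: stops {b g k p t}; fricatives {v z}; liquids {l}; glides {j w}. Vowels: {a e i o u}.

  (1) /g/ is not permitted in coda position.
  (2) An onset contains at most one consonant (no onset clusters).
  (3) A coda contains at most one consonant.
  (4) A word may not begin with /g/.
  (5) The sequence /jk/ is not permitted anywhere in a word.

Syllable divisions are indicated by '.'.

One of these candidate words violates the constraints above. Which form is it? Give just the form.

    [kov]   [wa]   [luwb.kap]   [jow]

[kov] — σ1 onset /k/, coda /v/ ok → well-formed
[wa] — σ1 onset /w/, coda /∅/ ok → well-formed
[luwb.kap] — violates constraint 3: syllable 1 coda /wb/ has 2 consonants (> 1) → ill-formed
[jow] — σ1 onset /j/, coda /w/ ok → well-formed

[luwb.kap]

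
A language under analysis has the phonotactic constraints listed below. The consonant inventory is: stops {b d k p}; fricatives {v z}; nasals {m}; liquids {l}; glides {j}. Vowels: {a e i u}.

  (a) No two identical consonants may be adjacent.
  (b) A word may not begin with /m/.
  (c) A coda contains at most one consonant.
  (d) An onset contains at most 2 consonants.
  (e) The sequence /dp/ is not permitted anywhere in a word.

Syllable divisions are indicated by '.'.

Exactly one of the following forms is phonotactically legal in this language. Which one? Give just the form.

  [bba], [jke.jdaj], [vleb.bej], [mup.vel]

[bba] — violates constraint (a): adjacent identical consonants /bb/ → phonotactically illegal
[jke.jdaj] — σ1 onset /jk/ (2C), coda /∅/ ok; σ2 onset /jd/ (2C), coda /j/ ok → phonotactically legal
[vleb.bej] — violates constraint (a): adjacent identical consonants /bb/ → phonotactically illegal
[mup.vel] — violates constraint (b): word begins with /m/ → phonotactically illegal

[jke.jdaj]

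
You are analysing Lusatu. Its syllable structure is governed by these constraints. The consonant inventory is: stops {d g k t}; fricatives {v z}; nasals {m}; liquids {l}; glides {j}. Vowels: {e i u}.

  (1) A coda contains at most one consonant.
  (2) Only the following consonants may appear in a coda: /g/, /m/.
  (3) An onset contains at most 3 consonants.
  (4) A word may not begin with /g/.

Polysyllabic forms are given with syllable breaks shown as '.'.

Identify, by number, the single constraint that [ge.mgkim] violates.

[ge.mgkim]: word begins with /g/.
This is a violation of constraint 4: "A word may not begin with /g/."
The remaining constraints (1, 2, 3) are satisfied.

4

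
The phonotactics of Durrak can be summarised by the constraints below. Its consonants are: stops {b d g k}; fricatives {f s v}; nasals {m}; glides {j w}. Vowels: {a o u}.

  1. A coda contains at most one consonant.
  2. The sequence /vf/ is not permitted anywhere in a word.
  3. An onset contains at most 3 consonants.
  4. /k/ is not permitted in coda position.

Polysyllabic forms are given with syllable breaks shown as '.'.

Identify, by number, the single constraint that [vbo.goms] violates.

[vbo.goms]: syllable 2 coda /ms/ has 2 consonants (> 1).
This is a violation of constraint 1: "A coda contains at most one consonant."
The remaining constraints (2, 3, 4) are satisfied.

1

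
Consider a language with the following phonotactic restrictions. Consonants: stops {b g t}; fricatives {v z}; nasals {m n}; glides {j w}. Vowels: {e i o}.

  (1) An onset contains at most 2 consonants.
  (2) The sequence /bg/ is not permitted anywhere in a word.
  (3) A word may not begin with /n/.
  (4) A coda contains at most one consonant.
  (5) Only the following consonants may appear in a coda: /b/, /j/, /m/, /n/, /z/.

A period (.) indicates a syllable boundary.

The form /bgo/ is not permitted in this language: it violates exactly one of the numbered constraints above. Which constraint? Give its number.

/bgo/: contains banned sequence /bg/.
This is a violation of constraint 2: "The sequence /bg/ is not permitted anywhere in a word."
The remaining constraints (1, 3, 4, 5) are satisfied.

2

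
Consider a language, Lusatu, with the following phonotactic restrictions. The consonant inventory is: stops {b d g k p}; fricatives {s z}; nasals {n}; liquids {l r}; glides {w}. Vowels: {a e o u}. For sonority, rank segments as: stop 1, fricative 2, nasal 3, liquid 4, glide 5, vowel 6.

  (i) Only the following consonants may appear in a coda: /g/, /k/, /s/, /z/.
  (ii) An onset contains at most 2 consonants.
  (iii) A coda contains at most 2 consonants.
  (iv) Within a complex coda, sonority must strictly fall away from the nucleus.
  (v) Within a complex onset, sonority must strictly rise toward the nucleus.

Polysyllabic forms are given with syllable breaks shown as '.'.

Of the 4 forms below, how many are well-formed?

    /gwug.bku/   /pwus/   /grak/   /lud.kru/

/gwug.bku/ — violates constraint (v): syllable 2 onset /bk/: /b/ (stop, 1) → /k/ (stop, 1) does not rise → ill-formed
/pwus/ — σ1 onset /pw/ (1→5 rises), coda /s/ ok → well-formed
/grak/ — σ1 onset /gr/ (1→4 rises), coda /k/ ok → well-formed
/lud.kru/ — violates constraint (i): syllable 1 coda contains /d/, which is not a licensed coda consonant → ill-formed
Well-formed: /pwus/, /grak/ → 2.

2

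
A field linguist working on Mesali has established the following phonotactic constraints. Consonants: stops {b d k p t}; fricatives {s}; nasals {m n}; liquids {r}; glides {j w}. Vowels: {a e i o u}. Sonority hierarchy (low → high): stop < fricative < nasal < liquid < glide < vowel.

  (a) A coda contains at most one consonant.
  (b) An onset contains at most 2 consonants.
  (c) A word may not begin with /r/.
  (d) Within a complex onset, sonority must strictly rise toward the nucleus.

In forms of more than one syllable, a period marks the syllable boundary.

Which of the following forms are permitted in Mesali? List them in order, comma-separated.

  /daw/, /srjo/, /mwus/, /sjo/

/daw/, /mwus/, /sjo/

/daw/ — σ1 onset /d/, coda /w/ ok → permitted
/srjo/ — violates constraint (b): syllable 1 onset /srj/ has 3 consonants (> 2) → not permitted
/mwus/ — σ1 onset /mw/ (3→5 rises), coda /s/ ok → permitted
/sjo/ — σ1 onset /sj/ (2→5 rises), coda /∅/ ok → permitted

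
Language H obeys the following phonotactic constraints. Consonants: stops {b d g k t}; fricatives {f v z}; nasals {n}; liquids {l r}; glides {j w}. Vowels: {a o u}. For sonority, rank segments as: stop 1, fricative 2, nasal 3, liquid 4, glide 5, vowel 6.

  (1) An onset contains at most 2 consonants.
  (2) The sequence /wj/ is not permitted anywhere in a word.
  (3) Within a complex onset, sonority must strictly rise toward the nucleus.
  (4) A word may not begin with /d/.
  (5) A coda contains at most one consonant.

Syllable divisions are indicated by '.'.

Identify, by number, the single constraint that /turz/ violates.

5

/turz/: syllable 1 coda /rz/ has 2 consonants (> 1).
This is a violation of constraint 5: "A coda contains at most one consonant."
The remaining constraints (1, 2, 3, 4) are satisfied.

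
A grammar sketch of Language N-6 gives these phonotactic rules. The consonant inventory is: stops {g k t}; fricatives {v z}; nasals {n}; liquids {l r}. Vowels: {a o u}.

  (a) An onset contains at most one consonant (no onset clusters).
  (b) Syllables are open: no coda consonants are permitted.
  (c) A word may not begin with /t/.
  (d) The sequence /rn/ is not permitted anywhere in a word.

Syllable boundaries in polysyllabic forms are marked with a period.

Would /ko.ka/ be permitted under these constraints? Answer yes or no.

yes

/ko.ka/ — σ1 onset /k/, coda /∅/ ok; σ2 onset /k/, coda /∅/ ok → permitted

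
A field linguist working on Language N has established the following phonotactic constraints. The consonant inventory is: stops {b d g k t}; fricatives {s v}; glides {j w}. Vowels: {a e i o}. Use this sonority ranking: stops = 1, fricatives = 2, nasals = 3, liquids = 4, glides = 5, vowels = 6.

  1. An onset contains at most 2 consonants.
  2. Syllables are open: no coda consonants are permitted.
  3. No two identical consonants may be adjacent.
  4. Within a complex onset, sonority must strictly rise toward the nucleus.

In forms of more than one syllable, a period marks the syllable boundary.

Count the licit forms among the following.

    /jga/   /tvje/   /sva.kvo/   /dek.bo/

/jga/ — violates constraint 4: syllable 1 onset /jg/: /j/ (glide, 5) → /g/ (stop, 1) does not rise → illicit
/tvje/ — violates constraint 1: syllable 1 onset /tvj/ has 3 consonants (> 2) → illicit
/sva.kvo/ — violates constraint 4: syllable 1 onset /sv/: /s/ (fricative, 2) → /v/ (fricative, 2) does not rise → illicit
/dek.bo/ — violates constraint 2: syllable 1 coda /k/ has 1 consonant (> 0) → illicit
No form is licit → 0.

0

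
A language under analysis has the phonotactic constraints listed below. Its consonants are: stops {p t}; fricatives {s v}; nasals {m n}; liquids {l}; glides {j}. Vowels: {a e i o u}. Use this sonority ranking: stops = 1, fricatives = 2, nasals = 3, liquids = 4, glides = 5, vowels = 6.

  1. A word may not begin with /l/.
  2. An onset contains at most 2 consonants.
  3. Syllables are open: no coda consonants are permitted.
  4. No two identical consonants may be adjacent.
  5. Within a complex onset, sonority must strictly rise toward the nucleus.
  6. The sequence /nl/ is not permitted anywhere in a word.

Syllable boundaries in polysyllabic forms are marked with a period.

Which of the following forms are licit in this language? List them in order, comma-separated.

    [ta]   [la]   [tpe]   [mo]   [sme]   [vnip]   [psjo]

[ta] — σ1 onset /t/, coda /∅/ ok → licit
[la] — violates constraint 1: word begins with /l/ → illicit
[tpe] — violates constraint 5: syllable 1 onset /tp/: /t/ (stop, 1) → /p/ (stop, 1) does not rise → illicit
[mo] — σ1 onset /m/, coda /∅/ ok → licit
[sme] — σ1 onset /sm/ (2→3 rises), coda /∅/ ok → licit
[vnip] — violates constraint 3: syllable 1 coda /p/ has 1 consonant (> 0) → illicit
[psjo] — violates constraint 2: syllable 1 onset /psj/ has 3 consonants (> 2) → illicit

[ta], [mo], [sme]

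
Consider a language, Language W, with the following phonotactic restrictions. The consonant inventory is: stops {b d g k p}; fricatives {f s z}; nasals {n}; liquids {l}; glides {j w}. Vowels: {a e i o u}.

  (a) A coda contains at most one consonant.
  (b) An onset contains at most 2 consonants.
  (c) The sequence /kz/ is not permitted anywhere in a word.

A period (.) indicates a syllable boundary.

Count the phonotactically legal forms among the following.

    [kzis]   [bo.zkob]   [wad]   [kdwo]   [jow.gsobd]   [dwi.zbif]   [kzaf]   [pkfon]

[kzis] — violates constraint (c): contains banned sequence /kz/ → phonotactically illegal
[bo.zkob] — σ1 onset /b/, coda /∅/ ok; σ2 onset /zk/ (2C), coda /b/ ok → phonotactically legal
[wad] — σ1 onset /w/, coda /d/ ok → phonotactically legal
[kdwo] — violates constraint (b): syllable 1 onset /kdw/ has 3 consonants (> 2) → phonotactically illegal
[jow.gsobd] — violates constraint (a): syllable 2 coda /bd/ has 2 consonants (> 1) → phonotactically illegal
[dwi.zbif] — σ1 onset /dw/ (2C), coda /∅/ ok; σ2 onset /zb/ (2C), coda /f/ ok → phonotactically legal
[kzaf] — violates constraint (c): contains banned sequence /kz/ → phonotactically illegal
[pkfon] — violates constraint (b): syllable 1 onset /pkf/ has 3 consonants (> 2) → phonotactically illegal
Phonotactically legal: [bo.zkob], [wad], [dwi.zbif] → 3.

3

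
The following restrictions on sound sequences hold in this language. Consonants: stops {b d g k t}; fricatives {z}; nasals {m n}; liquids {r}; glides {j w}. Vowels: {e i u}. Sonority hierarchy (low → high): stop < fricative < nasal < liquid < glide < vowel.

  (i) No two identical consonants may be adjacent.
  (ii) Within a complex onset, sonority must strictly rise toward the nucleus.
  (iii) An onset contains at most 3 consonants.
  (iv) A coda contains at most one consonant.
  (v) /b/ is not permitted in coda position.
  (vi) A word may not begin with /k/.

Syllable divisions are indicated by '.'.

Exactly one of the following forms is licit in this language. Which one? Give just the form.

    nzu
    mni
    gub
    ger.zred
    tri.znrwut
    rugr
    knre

nzu — violates constraint (ii): syllable 1 onset /nz/: /n/ (nasal, 3) → /z/ (fricative, 2) does not rise → illicit
mni — violates constraint (ii): syllable 1 onset /mn/: /m/ (nasal, 3) → /n/ (nasal, 3) does not rise → illicit
gub — violates constraint (v): syllable 1 coda contains /b/ → illicit
ger.zred — σ1 onset /g/, coda /r/ ok; σ2 onset /zr/ (2→4 rises), coda /d/ ok → licit
tri.znrwut — violates constraint (iii): syllable 2 onset /znrw/ has 4 consonants (> 3) → illicit
rugr — violates constraint (iv): syllable 1 coda /gr/ has 2 consonants (> 1) → illicit
knre — violates constraint (vi): word begins with /k/ → illicit

ger.zred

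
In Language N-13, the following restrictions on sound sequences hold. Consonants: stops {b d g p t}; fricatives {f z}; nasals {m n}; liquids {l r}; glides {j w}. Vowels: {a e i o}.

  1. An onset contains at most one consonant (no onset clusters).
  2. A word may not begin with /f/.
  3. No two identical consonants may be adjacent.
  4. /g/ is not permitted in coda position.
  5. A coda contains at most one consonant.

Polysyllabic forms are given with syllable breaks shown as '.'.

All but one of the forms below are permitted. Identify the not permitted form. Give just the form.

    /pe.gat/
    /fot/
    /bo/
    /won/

/pe.gat/ — σ1 onset /p/, coda /∅/ ok; σ2 onset /g/, coda /t/ ok → permitted
/fot/ — violates constraint 2: word begins with /f/ → not permitted
/bo/ — σ1 onset /b/, coda /∅/ ok → permitted
/won/ — σ1 onset /w/, coda /n/ ok → permitted

/fot/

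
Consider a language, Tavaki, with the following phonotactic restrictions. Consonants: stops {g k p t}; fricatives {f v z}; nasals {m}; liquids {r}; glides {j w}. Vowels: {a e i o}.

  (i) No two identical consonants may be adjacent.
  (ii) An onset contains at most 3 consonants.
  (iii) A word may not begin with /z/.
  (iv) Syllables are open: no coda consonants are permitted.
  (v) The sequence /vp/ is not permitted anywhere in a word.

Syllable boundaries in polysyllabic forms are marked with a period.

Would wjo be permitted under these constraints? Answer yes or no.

yes

wjo — σ1 onset /wj/ (2C), coda /∅/ ok → permitted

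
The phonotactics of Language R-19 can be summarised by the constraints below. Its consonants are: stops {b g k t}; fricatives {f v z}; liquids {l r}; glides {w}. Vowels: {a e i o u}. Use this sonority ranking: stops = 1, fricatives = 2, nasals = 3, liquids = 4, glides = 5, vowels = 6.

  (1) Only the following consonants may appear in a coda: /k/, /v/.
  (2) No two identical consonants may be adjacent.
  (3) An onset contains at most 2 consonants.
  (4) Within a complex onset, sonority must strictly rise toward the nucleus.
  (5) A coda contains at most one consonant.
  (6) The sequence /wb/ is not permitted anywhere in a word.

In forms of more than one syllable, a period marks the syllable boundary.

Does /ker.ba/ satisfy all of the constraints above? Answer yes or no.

no

/ker.ba/ — violates constraint 1: syllable 1 coda contains /r/, which is not a licensed coda consonant → illicit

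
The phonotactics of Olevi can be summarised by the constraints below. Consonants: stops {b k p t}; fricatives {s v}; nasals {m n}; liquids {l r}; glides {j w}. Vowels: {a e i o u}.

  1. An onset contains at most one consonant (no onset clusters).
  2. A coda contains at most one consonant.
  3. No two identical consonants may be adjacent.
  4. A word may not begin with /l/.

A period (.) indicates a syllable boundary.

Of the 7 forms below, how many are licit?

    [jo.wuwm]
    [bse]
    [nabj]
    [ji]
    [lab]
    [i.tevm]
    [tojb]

1

[jo.wuwm] — violates constraint 2: syllable 2 coda /wm/ has 2 consonants (> 1) → illicit
[bse] — violates constraint 1: syllable 1 onset /bs/ has 2 consonants (> 1) → illicit
[nabj] — violates constraint 2: syllable 1 coda /bj/ has 2 consonants (> 1) → illicit
[ji] — σ1 onset /j/, coda /∅/ ok → licit
[lab] — violates constraint 4: word begins with /l/ → illicit
[i.tevm] — violates constraint 2: syllable 2 coda /vm/ has 2 consonants (> 1) → illicit
[tojb] — violates constraint 2: syllable 1 coda /jb/ has 2 consonants (> 1) → illicit
Licit: [ji] → 1.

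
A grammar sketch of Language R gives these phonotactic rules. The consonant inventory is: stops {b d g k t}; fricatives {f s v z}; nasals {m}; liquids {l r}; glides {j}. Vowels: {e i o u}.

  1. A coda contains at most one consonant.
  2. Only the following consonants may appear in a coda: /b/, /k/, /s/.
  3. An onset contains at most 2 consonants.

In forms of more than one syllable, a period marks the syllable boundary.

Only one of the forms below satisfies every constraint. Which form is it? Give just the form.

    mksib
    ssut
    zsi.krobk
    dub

dub

mksib — violates constraint 3: syllable 1 onset /mks/ has 3 consonants (> 2) → ill-formed
ssut — violates constraint 2: syllable 1 coda contains /t/, which is not a licensed coda consonant → ill-formed
zsi.krobk — violates constraint 1: syllable 2 coda /bk/ has 2 consonants (> 1) → ill-formed
dub — σ1 onset /d/, coda /b/ ok → well-formed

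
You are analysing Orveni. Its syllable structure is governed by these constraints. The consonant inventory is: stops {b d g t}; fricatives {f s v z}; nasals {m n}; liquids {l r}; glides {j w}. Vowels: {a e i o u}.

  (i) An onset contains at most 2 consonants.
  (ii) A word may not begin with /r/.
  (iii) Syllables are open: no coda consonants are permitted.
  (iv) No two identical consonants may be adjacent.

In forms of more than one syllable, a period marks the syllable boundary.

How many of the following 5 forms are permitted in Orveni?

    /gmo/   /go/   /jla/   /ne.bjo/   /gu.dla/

/gmo/ — σ1 onset /gm/ (2C), coda /∅/ ok → permitted
/go/ — σ1 onset /g/, coda /∅/ ok → permitted
/jla/ — σ1 onset /jl/ (2C), coda /∅/ ok → permitted
/ne.bjo/ — σ1 onset /n/, coda /∅/ ok; σ2 onset /bj/ (2C), coda /∅/ ok → permitted
/gu.dla/ — σ1 onset /g/, coda /∅/ ok; σ2 onset /dl/ (2C), coda /∅/ ok → permitted
Permitted: /gmo/, /go/, /jla/, /ne.bjo/, /gu.dla/ → 5.

5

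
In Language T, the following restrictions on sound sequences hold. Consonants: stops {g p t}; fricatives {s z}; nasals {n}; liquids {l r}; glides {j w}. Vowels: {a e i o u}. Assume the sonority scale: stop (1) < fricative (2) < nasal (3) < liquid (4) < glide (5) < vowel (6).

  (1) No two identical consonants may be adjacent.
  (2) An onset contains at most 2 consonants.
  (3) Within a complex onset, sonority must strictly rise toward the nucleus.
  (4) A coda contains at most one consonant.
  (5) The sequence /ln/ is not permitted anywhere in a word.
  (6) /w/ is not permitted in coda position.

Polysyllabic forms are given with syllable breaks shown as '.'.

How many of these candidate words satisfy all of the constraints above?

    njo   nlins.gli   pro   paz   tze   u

njo — σ1 onset /nj/ (3→5 rises), coda /∅/ ok → well-formed
nlins.gli — violates constraint 4: syllable 1 coda /ns/ has 2 consonants (> 1) → ill-formed
pro — σ1 onset /pr/ (1→4 rises), coda /∅/ ok → well-formed
paz — σ1 onset /p/, coda /z/ ok → well-formed
tze — σ1 onset /tz/ (1→2 rises), coda /∅/ ok → well-formed
u — σ1 onset /∅/, coda /∅/ ok → well-formed
Well-formed: njo, pro, paz, tze, u → 5.

5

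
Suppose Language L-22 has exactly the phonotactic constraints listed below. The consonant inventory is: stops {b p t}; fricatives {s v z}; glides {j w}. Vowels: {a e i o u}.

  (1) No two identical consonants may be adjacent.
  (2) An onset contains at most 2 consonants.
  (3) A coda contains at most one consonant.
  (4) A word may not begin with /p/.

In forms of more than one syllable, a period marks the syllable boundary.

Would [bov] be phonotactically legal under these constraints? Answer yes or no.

[bov] — σ1 onset /b/, coda /v/ ok → phonotactically legal

yes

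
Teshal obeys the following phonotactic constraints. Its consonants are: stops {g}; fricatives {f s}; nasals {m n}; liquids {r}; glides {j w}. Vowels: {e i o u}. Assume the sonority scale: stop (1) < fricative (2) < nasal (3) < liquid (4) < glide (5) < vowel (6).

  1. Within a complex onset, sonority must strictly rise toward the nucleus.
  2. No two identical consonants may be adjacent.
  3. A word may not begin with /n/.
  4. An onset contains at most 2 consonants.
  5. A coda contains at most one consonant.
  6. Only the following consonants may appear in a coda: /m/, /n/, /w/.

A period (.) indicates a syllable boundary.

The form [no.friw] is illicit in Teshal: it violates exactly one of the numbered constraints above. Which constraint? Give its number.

[no.friw]: word begins with /n/.
This is a violation of constraint 3: "A word may not begin with /n/."
The remaining constraints (1, 2, 4, 5, 6) are satisfied.

3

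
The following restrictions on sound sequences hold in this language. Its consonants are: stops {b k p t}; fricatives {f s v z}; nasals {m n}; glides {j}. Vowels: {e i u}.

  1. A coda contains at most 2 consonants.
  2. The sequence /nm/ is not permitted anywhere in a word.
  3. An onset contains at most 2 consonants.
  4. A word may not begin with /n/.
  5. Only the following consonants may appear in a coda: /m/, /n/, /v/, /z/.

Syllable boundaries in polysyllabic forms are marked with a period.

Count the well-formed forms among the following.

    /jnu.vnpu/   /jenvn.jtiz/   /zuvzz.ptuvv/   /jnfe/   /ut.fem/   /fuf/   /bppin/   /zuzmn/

0

/jnu.vnpu/ — violates constraint 3: syllable 2 onset /vnp/ has 3 consonants (> 2) → ill-formed
/jenvn.jtiz/ — violates constraint 1: syllable 1 coda /nvn/ has 3 consonants (> 2) → ill-formed
/zuvzz.ptuvv/ — violates constraint 1: syllable 1 coda /vzz/ has 3 consonants (> 2) → ill-formed
/jnfe/ — violates constraint 3: syllable 1 onset /jnf/ has 3 consonants (> 2) → ill-formed
/ut.fem/ — violates constraint 5: syllable 1 coda contains /t/, which is not a licensed coda consonant → ill-formed
/fuf/ — violates constraint 5: syllable 1 coda contains /f/, which is not a licensed coda consonant → ill-formed
/bppin/ — violates constraint 3: syllable 1 onset /bpp/ has 3 consonants (> 2) → ill-formed
/zuzmn/ — violates constraint 1: syllable 1 coda /zmn/ has 3 consonants (> 2) → ill-formed
No form is well-formed → 0.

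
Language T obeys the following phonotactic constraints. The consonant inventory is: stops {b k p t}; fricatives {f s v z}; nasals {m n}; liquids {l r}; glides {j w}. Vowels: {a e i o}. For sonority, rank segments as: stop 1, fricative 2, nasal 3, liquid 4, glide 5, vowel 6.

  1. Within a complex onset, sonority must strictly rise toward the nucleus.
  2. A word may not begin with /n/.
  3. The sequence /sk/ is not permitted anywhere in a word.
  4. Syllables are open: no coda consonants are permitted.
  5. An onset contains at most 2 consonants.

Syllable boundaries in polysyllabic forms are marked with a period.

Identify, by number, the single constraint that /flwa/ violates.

5

/flwa/: syllable 1 onset /flw/ has 3 consonants (> 2).
This is a violation of constraint 5: "An onset contains at most 2 consonants."
The remaining constraints (1, 2, 3, 4) are satisfied.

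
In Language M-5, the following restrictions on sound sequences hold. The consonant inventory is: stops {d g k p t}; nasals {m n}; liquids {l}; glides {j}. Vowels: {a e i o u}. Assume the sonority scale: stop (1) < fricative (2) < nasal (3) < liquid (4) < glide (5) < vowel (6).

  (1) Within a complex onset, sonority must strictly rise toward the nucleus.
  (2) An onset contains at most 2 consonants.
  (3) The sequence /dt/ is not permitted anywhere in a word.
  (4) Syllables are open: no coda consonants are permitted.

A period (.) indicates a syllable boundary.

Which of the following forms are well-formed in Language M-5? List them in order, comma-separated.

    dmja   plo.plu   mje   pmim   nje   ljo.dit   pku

plo.plu, mje, nje

dmja — violates constraint 2: syllable 1 onset /dmj/ has 3 consonants (> 2) → ill-formed
plo.plu — σ1 onset /pl/ (1→4 rises), coda /∅/ ok; σ2 onset /pl/ (1→4 rises), coda /∅/ ok → well-formed
mje — σ1 onset /mj/ (3→5 rises), coda /∅/ ok → well-formed
pmim — violates constraint 4: syllable 1 coda /m/ has 1 consonant (> 0) → ill-formed
nje — σ1 onset /nj/ (3→5 rises), coda /∅/ ok → well-formed
ljo.dit — violates constraint 4: syllable 2 coda /t/ has 1 consonant (> 0) → ill-formed
pku — violates constraint 1: syllable 1 onset /pk/: /p/ (stop, 1) → /k/ (stop, 1) does not rise → ill-formed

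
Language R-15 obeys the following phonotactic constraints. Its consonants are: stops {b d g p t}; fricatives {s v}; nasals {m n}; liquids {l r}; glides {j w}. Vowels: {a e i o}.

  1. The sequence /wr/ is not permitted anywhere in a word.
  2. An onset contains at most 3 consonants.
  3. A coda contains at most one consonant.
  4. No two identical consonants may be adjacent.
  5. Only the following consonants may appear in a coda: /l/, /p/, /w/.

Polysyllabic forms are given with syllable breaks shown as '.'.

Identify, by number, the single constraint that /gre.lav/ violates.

5

/gre.lav/: syllable 2 coda contains /v/, which is not a licensed coda consonant.
This is a violation of constraint 5: "Only the following consonants may appear in a coda: /l/, /p/, /w/."
The remaining constraints (1, 2, 3, 4) are satisfied.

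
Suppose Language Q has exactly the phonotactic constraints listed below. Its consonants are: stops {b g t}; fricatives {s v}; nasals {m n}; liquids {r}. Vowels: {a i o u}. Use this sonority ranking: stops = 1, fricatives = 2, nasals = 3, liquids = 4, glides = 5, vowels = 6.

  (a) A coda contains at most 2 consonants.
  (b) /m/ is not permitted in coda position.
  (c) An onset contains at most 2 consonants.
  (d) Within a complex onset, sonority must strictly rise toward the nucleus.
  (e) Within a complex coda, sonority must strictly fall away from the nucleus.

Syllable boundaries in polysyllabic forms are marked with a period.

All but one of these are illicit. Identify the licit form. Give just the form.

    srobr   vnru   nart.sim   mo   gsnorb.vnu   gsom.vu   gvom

mo

srobr — violates constraint (e): syllable 1 coda /br/: /b/ (stop, 1) → /r/ (liquid, 4) does not fall → illicit
vnru — violates constraint (c): syllable 1 onset /vnr/ has 3 consonants (> 2) → illicit
nart.sim — violates constraint (b): syllable 2 coda contains /m/ → illicit
mo — σ1 onset /m/, coda /∅/ ok → licit
gsnorb.vnu — violates constraint (c): syllable 1 onset /gsn/ has 3 consonants (> 2) → illicit
gsom.vu — violates constraint (b): syllable 1 coda contains /m/ → illicit
gvom — violates constraint (b): syllable 1 coda contains /m/ → illicit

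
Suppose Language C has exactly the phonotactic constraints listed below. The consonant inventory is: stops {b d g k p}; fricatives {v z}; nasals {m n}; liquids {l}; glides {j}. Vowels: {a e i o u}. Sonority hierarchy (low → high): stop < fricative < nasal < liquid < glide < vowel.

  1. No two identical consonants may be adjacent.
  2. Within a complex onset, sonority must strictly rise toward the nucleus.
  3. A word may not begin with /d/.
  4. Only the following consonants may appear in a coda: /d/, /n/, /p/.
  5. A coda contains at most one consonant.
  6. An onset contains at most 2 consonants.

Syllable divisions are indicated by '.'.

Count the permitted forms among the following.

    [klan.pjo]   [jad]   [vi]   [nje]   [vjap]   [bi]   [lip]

7

[klan.pjo] — σ1 onset /kl/ (1→4 rises), coda /n/ ok; σ2 onset /pj/ (1→5 rises), coda /∅/ ok → permitted
[jad] — σ1 onset /j/, coda /d/ ok → permitted
[vi] — σ1 onset /v/, coda /∅/ ok → permitted
[nje] — σ1 onset /nj/ (3→5 rises), coda /∅/ ok → permitted
[vjap] — σ1 onset /vj/ (2→5 rises), coda /p/ ok → permitted
[bi] — σ1 onset /b/, coda /∅/ ok → permitted
[lip] — σ1 onset /l/, coda /p/ ok → permitted
Permitted: [klan.pjo], [jad], [vi], [nje], [vjap], [bi], [lip] → 7.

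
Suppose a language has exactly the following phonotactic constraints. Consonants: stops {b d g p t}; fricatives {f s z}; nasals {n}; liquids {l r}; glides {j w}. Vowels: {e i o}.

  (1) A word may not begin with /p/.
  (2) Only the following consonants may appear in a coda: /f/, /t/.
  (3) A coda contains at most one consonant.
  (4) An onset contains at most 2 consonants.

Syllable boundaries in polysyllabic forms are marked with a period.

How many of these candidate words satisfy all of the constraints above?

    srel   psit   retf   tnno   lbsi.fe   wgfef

srel — violates constraint 2: syllable 1 coda contains /l/, which is not a licensed coda consonant → not permitted
psit — violates constraint 1: word begins with /p/ → not permitted
retf — violates constraint 3: syllable 1 coda /tf/ has 2 consonants (> 1) → not permitted
tnno — violates constraint 4: syllable 1 onset /tnn/ has 3 consonants (> 2) → not permitted
lbsi.fe — violates constraint 4: syllable 1 onset /lbs/ has 3 consonants (> 2) → not permitted
wgfef — violates constraint 4: syllable 1 onset /wgf/ has 3 consonants (> 2) → not permitted
No form is permitted → 0.

0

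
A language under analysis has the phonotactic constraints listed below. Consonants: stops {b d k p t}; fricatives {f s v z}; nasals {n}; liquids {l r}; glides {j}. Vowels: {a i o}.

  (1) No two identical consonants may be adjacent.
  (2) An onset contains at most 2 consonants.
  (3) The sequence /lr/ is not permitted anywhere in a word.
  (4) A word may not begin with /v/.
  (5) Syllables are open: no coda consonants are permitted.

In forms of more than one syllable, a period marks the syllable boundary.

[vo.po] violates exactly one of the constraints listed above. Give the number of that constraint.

4

[vo.po]: word begins with /v/.
This is a violation of constraint 4: "A word may not begin with /v/."
The remaining constraints (1, 2, 3, 5) are satisfied.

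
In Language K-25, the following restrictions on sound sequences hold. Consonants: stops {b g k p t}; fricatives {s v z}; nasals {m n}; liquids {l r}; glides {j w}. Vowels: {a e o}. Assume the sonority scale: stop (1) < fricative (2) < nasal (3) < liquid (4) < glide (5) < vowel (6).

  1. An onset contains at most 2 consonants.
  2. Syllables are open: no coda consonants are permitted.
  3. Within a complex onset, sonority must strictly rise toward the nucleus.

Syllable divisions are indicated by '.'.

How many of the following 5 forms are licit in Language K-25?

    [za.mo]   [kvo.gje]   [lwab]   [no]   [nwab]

3

[za.mo] — σ1 onset /z/, coda /∅/ ok; σ2 onset /m/, coda /∅/ ok → licit
[kvo.gje] — σ1 onset /kv/ (1→2 rises), coda /∅/ ok; σ2 onset /gj/ (1→5 rises), coda /∅/ ok → licit
[lwab] — violates constraint 2: syllable 1 coda /b/ has 1 consonant (> 0) → illicit
[no] — σ1 onset /n/, coda /∅/ ok → licit
[nwab] — violates constraint 2: syllable 1 coda /b/ has 1 consonant (> 0) → illicit
Licit: [za.mo], [kvo.gje], [no] → 3.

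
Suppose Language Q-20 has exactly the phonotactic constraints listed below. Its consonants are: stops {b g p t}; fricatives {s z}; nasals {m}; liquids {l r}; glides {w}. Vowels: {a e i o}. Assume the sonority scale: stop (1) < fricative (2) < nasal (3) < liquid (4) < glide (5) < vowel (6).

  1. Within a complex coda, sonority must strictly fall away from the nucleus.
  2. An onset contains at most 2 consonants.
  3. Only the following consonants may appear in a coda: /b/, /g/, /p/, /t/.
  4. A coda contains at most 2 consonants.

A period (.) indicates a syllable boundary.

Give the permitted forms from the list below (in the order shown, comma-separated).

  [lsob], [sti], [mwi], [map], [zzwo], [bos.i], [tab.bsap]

[lsob], [sti], [mwi], [map], [tab.bsap]

[lsob] — σ1 onset /ls/ (2C), coda /b/ ok → permitted
[sti] — σ1 onset /st/ (2C), coda /∅/ ok → permitted
[mwi] — σ1 onset /mw/ (2C), coda /∅/ ok → permitted
[map] — σ1 onset /m/, coda /p/ ok → permitted
[zzwo] — violates constraint 2: syllable 1 onset /zzw/ has 3 consonants (> 2) → not permitted
[bos.i] — violates constraint 3: syllable 1 coda contains /s/, which is not a licensed coda consonant → not permitted
[tab.bsap] — σ1 onset /t/, coda /b/ ok; σ2 onset /bs/ (2C), coda /p/ ok → permitted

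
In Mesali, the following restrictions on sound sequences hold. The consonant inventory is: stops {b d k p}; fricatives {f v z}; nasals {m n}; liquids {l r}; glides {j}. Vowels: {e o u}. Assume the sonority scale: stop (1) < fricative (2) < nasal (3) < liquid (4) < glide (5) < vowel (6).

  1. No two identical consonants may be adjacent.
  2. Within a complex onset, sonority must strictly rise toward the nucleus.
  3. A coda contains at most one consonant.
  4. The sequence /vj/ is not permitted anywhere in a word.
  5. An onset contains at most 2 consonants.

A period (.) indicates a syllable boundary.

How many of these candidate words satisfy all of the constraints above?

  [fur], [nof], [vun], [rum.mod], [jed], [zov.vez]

[fur] — σ1 onset /f/, coda /r/ ok → licit
[nof] — σ1 onset /n/, coda /f/ ok → licit
[vun] — σ1 onset /v/, coda /n/ ok → licit
[rum.mod] — violates constraint 1: adjacent identical consonants /mm/ → illicit
[jed] — σ1 onset /j/, coda /d/ ok → licit
[zov.vez] — violates constraint 1: adjacent identical consonants /vv/ → illicit
Licit: [fur], [nof], [vun], [jed] → 4.

4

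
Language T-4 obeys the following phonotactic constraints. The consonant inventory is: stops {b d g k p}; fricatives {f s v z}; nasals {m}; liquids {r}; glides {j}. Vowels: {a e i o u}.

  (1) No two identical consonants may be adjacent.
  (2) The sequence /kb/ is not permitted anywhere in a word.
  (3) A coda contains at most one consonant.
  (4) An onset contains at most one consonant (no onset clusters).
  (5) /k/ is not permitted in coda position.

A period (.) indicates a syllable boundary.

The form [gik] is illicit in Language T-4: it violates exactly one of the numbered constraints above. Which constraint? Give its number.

5

[gik]: syllable 1 coda contains /k/.
This is a violation of constraint 5: "/k/ is not permitted in coda position."
The remaining constraints (1, 2, 3, 4) are satisfied.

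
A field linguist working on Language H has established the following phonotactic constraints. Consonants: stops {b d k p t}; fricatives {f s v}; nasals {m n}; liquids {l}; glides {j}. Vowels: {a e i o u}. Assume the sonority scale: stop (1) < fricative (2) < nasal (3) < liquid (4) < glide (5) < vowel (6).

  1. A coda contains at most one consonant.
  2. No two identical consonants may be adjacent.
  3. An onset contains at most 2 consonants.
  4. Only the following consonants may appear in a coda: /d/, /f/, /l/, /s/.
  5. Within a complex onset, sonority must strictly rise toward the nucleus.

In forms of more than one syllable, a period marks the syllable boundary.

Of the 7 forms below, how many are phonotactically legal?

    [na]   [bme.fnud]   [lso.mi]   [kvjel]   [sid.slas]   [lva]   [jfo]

3

[na] — σ1 onset /n/, coda /∅/ ok → phonotactically legal
[bme.fnud] — σ1 onset /bm/ (1→3 rises), coda /∅/ ok; σ2 onset /fn/ (2→3 rises), coda /d/ ok → phonotactically legal
[lso.mi] — violates constraint 5: syllable 1 onset /ls/: /l/ (liquid, 4) → /s/ (fricative, 2) does not rise → phonotactically illegal
[kvjel] — violates constraint 3: syllable 1 onset /kvj/ has 3 consonants (> 2) → phonotactically illegal
[sid.slas] — σ1 onset /s/, coda /d/ ok; σ2 onset /sl/ (2→4 rises), coda /s/ ok → phonotactically legal
[lva] — violates constraint 5: syllable 1 onset /lv/: /l/ (liquid, 4) → /v/ (fricative, 2) does not rise → phonotactically illegal
[jfo] — violates constraint 5: syllable 1 onset /jf/: /j/ (glide, 5) → /f/ (fricative, 2) does not rise → phonotactically illegal
Phonotactically legal: [na], [bme.fnud], [sid.slas] → 3.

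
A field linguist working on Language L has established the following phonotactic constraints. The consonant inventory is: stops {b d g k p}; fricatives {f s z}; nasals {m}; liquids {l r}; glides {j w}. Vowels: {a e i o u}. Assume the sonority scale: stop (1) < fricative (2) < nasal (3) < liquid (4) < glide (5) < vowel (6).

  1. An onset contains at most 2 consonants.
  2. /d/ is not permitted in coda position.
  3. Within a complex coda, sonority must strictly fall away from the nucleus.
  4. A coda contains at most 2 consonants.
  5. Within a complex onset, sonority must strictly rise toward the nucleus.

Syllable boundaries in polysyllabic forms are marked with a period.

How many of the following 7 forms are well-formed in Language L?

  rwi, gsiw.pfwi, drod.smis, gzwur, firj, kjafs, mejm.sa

rwi — σ1 onset /rw/ (4→5 rises), coda /∅/ ok → well-formed
gsiw.pfwi — violates constraint 1: syllable 2 onset /pfw/ has 3 consonants (> 2) → ill-formed
drod.smis — violates constraint 2: syllable 1 coda contains /d/ → ill-formed
gzwur — violates constraint 1: syllable 1 onset /gzw/ has 3 consonants (> 2) → ill-formed
firj — violates constraint 3: syllable 1 coda /rj/: /r/ (liquid, 4) → /j/ (glide, 5) does not fall → ill-formed
kjafs — violates constraint 3: syllable 1 coda /fs/: /f/ (fricative, 2) → /s/ (fricative, 2) does not fall → ill-formed
mejm.sa — σ1 onset /m/, coda /jm/ (5→3 falls) ok; σ2 onset /s/, coda /∅/ ok → well-formed
Well-formed: rwi, mejm.sa → 2.

2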